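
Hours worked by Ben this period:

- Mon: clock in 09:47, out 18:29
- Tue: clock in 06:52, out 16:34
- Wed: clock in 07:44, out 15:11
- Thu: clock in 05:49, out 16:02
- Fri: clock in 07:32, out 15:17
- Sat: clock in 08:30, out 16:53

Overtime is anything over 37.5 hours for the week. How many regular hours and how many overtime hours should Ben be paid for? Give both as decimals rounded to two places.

Mon: 09:47–18:29 = 8 h 42 min
Tue: 06:52–16:34 = 9 h 42 min
Wed: 07:44–15:11 = 7 h 27 min
Thu: 05:49–16:02 = 10 h 13 min
Fri: 07:32–15:17 = 7 h 45 min
Sat: 08:30–16:53 = 8 h 23 min
Total worked: 52 h 12 min = 52.20 h.
Threshold 37.5 h → overtime 14 h 42 min, regular 37 h 30 min.

Regular 37.50 hours, overtime 14.70 hours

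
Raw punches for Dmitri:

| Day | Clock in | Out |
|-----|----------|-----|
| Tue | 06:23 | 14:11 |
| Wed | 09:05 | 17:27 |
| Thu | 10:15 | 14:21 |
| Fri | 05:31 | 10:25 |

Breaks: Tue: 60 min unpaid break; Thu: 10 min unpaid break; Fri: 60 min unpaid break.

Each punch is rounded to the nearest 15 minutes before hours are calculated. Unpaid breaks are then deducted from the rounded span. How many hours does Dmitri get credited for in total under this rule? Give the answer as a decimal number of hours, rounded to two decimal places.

Tue: in 06:23→06:30, out 14:11→14:15; 7 h 45 min − 60 min = 6 h 45 min
Wed: in 09:05→09:00, out 17:27→17:30; 8 h 30 min
Thu: in 10:15→10:15, out 14:21→14:15; 4 h 0 min − 10 min = 3 h 50 min
Fri: in 05:31→05:30, out 10:25→10:30; 5 h 0 min − 60 min = 4 h 0 min
Total credited: 23 h 5 min.

23.08 hours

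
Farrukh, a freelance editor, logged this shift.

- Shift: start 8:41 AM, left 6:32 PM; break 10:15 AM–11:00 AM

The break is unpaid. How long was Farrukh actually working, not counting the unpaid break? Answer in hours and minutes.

Shift: 8:41 AM–6:32 PM = 9 h 51 min; less 45 min break → 9 h 6 min

9 h 6 min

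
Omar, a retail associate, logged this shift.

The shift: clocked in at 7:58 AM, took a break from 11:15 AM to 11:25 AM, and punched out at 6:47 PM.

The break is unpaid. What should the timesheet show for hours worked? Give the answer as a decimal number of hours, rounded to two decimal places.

The shift: 7:58 AM–6:47 PM = 10 h 49 min; less 10 min break → 10 h 39 min

10.65 hours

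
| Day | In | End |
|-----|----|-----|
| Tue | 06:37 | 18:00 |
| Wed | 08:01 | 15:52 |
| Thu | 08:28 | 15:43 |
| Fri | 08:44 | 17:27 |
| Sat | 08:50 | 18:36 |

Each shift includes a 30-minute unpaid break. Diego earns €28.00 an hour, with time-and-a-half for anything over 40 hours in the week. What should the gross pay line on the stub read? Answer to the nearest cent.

Tue: 06:37–18:00 = 11 h 23 min; less 30 min break → 10 h 53 min
Wed: 08:01–15:52 = 7 h 51 min; less 30 min break → 7 h 21 min
Thu: 08:28–15:43 = 7 h 15 min; less 30 min break → 6 h 45 min
Fri: 08:44–17:27 = 8 h 43 min; less 30 min break → 8 h 13 min
Sat: 08:50–18:36 = 9 h 46 min; less 30 min break → 9 h 16 min
Total worked: 42 h 28 min = 2548 min.
Regular 40 h 0 min = 2400 min at €28.00/h; overtime 2 h 28 min = 148 min at €42.00/h.
Pay = (2400 × €28.00 + 148 × €42.00) ÷ 60 = €1223.60.

€1223.60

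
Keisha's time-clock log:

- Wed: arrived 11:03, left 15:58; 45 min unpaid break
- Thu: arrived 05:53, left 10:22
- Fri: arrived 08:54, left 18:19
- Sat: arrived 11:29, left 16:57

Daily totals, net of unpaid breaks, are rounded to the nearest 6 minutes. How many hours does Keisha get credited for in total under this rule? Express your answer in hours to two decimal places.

23.60 hours

Wed: 11:03–15:58 = 4 h 55 min − 45 min = 4 h 10 min → rounds to 4 h 12 min
Thu: 05:53–10:22 = 4 h 29 min → rounds to 4 h 30 min
Fri: 08:54–18:19 = 9 h 25 min → rounds to 9 h 24 min
Sat: 11:29–16:57 = 5 h 28 min → rounds to 5 h 30 min
Total credited: 23 h 36 min.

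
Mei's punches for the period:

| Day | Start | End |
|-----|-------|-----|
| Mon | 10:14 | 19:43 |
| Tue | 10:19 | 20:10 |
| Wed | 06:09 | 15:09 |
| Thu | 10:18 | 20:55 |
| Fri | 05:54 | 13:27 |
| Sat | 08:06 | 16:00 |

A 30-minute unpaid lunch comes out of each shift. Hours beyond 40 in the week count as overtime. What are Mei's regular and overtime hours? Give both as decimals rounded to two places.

Regular 40.00 hours, overtime 11.40 hours

Mon: 10:14–19:43 = 9 h 29 min; less 30 min break → 8 h 59 min
Tue: 10:19–20:10 = 9 h 51 min; less 30 min break → 9 h 21 min
Wed: 06:09–15:09 = 9 h 0 min; less 30 min break → 8 h 30 min
Thu: 10:18–20:55 = 10 h 37 min; less 30 min break → 10 h 7 min
Fri: 05:54–13:27 = 7 h 33 min; less 30 min break → 7 h 3 min
Sat: 08:06–16:00 = 7 h 54 min; less 30 min break → 7 h 24 min
Total worked: 51 h 24 min = 51.40 h.
Threshold 40 h → overtime 11 h 24 min, regular 40 h 0 min.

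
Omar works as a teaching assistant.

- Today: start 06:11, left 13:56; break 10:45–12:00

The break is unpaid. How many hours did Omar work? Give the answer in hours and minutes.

Today: 06:11–13:56 = 7 h 45 min; less 75 min break → 6 h 30 min

6 h 30 min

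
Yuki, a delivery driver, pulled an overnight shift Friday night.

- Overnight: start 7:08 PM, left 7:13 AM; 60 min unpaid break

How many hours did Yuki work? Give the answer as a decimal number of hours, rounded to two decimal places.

Overnight: 7:08 PM → midnight = 4 h 52 min; midnight → 7:13 AM = 7 h 13 min; span 12 h 5 min; less 60 min break → 11 h 5 min

11.08 hours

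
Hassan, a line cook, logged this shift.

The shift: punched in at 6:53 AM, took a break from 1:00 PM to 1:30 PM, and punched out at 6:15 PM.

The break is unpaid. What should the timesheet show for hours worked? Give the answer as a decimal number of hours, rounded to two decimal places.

10.87 hours

The shift: 6:53 AM–6:15 PM = 11 h 22 min; less 30 min break → 10 h 52 min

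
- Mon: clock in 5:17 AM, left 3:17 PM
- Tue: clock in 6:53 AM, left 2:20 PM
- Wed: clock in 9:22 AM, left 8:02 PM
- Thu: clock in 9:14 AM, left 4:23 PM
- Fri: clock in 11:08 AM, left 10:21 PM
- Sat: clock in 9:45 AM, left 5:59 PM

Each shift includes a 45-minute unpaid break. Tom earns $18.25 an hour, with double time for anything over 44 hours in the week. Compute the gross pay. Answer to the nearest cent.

Mon: 5:17 AM–3:17 PM = 10 h 0 min; less 45 min break → 9 h 15 min
Tue: 6:53 AM–2:20 PM = 7 h 27 min; less 45 min break → 6 h 42 min
Wed: 9:22 AM–8:02 PM = 10 h 40 min; less 45 min break → 9 h 55 min
Thu: 9:14 AM–4:23 PM = 7 h 9 min; less 45 min break → 6 h 24 min
Fri: 11:08 AM–10:21 PM = 11 h 13 min; less 45 min break → 10 h 28 min
Sat: 9:45 AM–5:59 PM = 8 h 14 min; less 45 min break → 7 h 29 min
Total worked: 50 h 13 min = 3013 min.
Regular 44 h 0 min = 2640 min at $18.25/h; overtime 6 h 13 min = 373 min at $36.50/h.
Pay = (2640 × $18.25 + 373 × $36.50) ÷ 60 = $1029.91.

$1029.91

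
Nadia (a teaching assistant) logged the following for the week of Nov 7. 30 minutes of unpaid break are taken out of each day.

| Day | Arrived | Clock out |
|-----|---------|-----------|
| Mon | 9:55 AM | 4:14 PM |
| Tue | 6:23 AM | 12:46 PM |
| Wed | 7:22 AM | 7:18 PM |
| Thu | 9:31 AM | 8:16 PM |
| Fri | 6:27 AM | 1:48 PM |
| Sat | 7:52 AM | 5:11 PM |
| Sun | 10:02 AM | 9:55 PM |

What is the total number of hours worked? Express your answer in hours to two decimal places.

60.43 hours

Mon: 9:55 AM–4:14 PM = 6 h 19 min; less 30 min break → 5 h 49 min
Tue: 6:23 AM–12:46 PM = 6 h 23 min; less 30 min break → 5 h 53 min
Wed: 7:22 AM–7:18 PM = 11 h 56 min; less 30 min break → 11 h 26 min
Thu: 9:31 AM–8:16 PM = 10 h 45 min; less 30 min break → 10 h 15 min
Fri: 6:27 AM–1:48 PM = 7 h 21 min; less 30 min break → 6 h 51 min
Sat: 7:52 AM–5:11 PM = 9 h 19 min; less 30 min break → 8 h 49 min
Sun: 10:02 AM–9:55 PM = 11 h 53 min; less 30 min break → 11 h 23 min
Total: 5 h 49 min + 5 h 53 min + 11 h 26 min + 10 h 15 min + 6 h 51 min + 8 h 49 min + 11 h 23 min = 60 h 26 min.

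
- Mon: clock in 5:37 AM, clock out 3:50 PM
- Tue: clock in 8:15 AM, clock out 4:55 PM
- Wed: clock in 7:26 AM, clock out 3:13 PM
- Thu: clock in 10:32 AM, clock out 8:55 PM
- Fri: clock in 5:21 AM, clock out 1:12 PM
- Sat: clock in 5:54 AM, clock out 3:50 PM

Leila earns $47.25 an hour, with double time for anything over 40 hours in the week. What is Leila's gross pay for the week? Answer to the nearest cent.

Mon: 5:37 AM–3:50 PM = 10 h 13 min
Tue: 8:15 AM–4:55 PM = 8 h 40 min
Wed: 7:26 AM–3:13 PM = 7 h 47 min
Thu: 10:32 AM–8:55 PM = 10 h 23 min
Fri: 5:21 AM–1:12 PM = 7 h 51 min
Sat: 5:54 AM–3:50 PM = 9 h 56 min
Total worked: 54 h 50 min = 3290 min.
Regular 40 h 0 min = 2400 min at $47.25/h; overtime 14 h 50 min = 890 min at $94.50/h.
Pay = (2400 × $47.25 + 890 × $94.50) ÷ 60 = $3291.75.

$3291.75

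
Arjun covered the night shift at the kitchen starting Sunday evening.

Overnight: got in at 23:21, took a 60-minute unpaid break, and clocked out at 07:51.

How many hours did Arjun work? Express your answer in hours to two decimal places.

Overnight: 23:21 → midnight = 0 h 39 min; midnight → 07:51 = 7 h 51 min; span 8 h 30 min; less 60 min break → 7 h 30 min

7.50 hours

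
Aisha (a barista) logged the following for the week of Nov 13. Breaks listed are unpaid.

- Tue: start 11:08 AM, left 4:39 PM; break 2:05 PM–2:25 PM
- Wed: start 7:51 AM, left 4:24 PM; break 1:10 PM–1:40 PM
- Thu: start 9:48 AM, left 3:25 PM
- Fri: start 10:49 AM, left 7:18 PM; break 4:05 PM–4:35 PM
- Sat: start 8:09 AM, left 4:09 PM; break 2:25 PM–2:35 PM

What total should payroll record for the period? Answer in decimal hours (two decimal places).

Tue: 11:08 AM–4:39 PM = 5 h 31 min; less 20 min break → 5 h 11 min
Wed: 7:51 AM–4:24 PM = 8 h 33 min; less 30 min break → 8 h 3 min
Thu: 9:48 AM–3:25 PM = 5 h 37 min
Fri: 10:49 AM–7:18 PM = 8 h 29 min; less 30 min break → 7 h 59 min
Sat: 8:09 AM–4:09 PM = 8 h 0 min; less 10 min break → 7 h 50 min
Total: 5 h 11 min + 8 h 3 min + 5 h 37 min + 7 h 59 min + 7 h 50 min = 34 h 40 min.

34.67 hours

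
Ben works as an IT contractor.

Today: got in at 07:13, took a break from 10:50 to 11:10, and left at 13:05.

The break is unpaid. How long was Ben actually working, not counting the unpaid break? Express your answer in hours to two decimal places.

5.53 hours

Today: 07:13–13:05 = 5 h 52 min; less 20 min break → 5 h 32 min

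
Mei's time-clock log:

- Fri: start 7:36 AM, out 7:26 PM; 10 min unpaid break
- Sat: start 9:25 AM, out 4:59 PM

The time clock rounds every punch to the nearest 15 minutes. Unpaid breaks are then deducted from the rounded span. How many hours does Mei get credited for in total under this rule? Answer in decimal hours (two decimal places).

Fri: in 7:36 AM→7:30 AM, out 7:26 PM→7:30 PM; 12 h 0 min − 10 min = 11 h 50 min
Sat: in 9:25 AM→9:30 AM, out 4:59 PM→5:00 PM; 7 h 30 min
Total credited: 19 h 20 min.

19.33 hours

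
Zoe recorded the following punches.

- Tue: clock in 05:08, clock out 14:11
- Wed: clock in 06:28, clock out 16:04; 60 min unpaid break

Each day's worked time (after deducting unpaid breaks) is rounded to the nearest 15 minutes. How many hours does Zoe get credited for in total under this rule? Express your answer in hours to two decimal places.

Tue: 05:08–14:11 = 9 h 3 min → rounds to 9 h 0 min
Wed: 06:28–16:04 = 9 h 36 min − 60 min = 8 h 36 min → rounds to 8 h 30 min
Total credited: 17 h 30 min.

17.50 hours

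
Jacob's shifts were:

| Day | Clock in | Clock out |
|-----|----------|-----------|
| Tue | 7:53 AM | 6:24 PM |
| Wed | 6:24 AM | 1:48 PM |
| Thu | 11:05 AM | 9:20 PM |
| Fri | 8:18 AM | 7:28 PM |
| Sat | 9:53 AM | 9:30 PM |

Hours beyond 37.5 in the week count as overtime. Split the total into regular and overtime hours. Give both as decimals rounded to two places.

Tue: 7:53 AM–6:24 PM = 10 h 31 min
Wed: 6:24 AM–1:48 PM = 7 h 24 min
Thu: 11:05 AM–9:20 PM = 10 h 15 min
Fri: 8:18 AM–7:28 PM = 11 h 10 min
Sat: 9:53 AM–9:30 PM = 11 h 37 min
Total worked: 50 h 57 min = 50.95 h.
Threshold 37.5 h → overtime 13 h 27 min, regular 37 h 30 min.

Regular 37.50 hours, overtime 13.45 hours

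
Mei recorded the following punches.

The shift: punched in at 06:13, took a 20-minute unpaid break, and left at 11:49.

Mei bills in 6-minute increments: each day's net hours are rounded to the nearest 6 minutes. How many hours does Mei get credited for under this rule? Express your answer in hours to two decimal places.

5.30 hours

The shift: 06:13–11:49 = 5 h 36 min − 20 min = 5 h 16 min → rounds to 5 h 18 min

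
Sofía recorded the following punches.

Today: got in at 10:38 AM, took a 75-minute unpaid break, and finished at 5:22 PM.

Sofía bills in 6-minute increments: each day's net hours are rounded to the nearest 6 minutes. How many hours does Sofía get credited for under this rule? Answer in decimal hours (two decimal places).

Today: 10:38 AM–5:22 PM = 6 h 44 min − 75 min = 5 h 29 min → rounds to 5 h 30 min

5.50 hours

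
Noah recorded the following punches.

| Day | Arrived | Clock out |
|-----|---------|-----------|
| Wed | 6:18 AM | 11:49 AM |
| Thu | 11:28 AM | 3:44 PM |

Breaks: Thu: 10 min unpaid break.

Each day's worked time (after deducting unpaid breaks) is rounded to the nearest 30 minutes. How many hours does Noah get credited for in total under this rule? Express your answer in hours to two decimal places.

9.50 hours

Wed: 6:18 AM–11:49 AM = 5 h 31 min → rounds to 5 h 30 min
Thu: 11:28 AM–3:44 PM = 4 h 16 min − 10 min = 4 h 6 min → rounds to 4 h 0 min
Total credited: 9 h 30 min.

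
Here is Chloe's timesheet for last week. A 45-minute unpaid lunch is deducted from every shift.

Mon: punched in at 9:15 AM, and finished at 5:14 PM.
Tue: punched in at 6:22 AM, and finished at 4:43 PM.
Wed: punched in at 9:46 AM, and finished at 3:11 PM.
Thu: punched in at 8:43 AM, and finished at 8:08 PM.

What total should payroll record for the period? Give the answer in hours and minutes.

Mon: 9:15 AM–5:14 PM = 7 h 59 min; less 45 min break → 7 h 14 min
Tue: 6:22 AM–4:43 PM = 10 h 21 min; less 45 min break → 9 h 36 min
Wed: 9:46 AM–3:11 PM = 5 h 25 min; less 45 min break → 4 h 40 min
Thu: 8:43 AM–8:08 PM = 11 h 25 min; less 45 min break → 10 h 40 min
Total: 7 h 14 min + 9 h 36 min + 4 h 40 min + 10 h 40 min = 32 h 10 min.

32 h 10 min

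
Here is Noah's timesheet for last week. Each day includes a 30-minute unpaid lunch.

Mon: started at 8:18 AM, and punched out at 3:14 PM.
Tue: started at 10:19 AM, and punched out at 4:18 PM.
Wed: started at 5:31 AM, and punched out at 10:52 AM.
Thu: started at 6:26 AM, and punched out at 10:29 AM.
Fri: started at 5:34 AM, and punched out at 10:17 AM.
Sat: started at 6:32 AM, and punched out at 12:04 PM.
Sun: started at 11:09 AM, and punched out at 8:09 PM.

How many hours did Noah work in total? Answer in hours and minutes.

38 h 4 min

Mon: 8:18 AM–3:14 PM = 6 h 56 min; less 30 min break → 6 h 26 min
Tue: 10:19 AM–4:18 PM = 5 h 59 min; less 30 min break → 5 h 29 min
Wed: 5:31 AM–10:52 AM = 5 h 21 min; less 30 min break → 4 h 51 min
Thu: 6:26 AM–10:29 AM = 4 h 3 min; less 30 min break → 3 h 33 min
Fri: 5:34 AM–10:17 AM = 4 h 43 min; less 30 min break → 4 h 13 min
Sat: 6:32 AM–12:04 PM = 5 h 32 min; less 30 min break → 5 h 2 min
Sun: 11:09 AM–8:09 PM = 9 h 0 min; less 30 min break → 8 h 30 min
Total: 6 h 26 min + 5 h 29 min + 4 h 51 min + 3 h 33 min + 4 h 13 min + 5 h 2 min + 8 h 30 min = 38 h 4 min.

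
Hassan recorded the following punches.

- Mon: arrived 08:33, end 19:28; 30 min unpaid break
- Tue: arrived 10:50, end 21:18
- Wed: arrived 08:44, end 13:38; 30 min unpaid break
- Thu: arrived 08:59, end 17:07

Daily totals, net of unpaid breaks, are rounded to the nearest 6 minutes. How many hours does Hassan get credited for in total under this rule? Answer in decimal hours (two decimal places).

33.40 hours

Mon: 08:33–19:28 = 10 h 55 min − 30 min = 10 h 25 min → rounds to 10 h 24 min
Tue: 10:50–21:18 = 10 h 28 min → rounds to 10 h 30 min
Wed: 08:44–13:38 = 4 h 54 min − 30 min = 4 h 24 min → rounds to 4 h 24 min
Thu: 08:59–17:07 = 8 h 8 min → rounds to 8 h 6 min
Total credited: 33 h 24 min.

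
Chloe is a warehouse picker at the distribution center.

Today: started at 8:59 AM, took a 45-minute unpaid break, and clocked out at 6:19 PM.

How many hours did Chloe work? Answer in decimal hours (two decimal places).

Today: 8:59 AM–6:19 PM = 9 h 20 min; less 45 min break → 8 h 35 min

8.58 hours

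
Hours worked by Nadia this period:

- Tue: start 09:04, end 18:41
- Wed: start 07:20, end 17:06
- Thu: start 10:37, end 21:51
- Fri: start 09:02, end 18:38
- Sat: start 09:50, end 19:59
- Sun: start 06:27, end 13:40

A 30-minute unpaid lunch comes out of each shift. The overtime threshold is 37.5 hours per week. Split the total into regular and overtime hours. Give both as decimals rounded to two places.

Tue: 09:04–18:41 = 9 h 37 min; less 30 min break → 9 h 7 min
Wed: 07:20–17:06 = 9 h 46 min; less 30 min break → 9 h 16 min
Thu: 10:37–21:51 = 11 h 14 min; less 30 min break → 10 h 44 min
Fri: 09:02–18:38 = 9 h 36 min; less 30 min break → 9 h 6 min
Sat: 09:50–19:59 = 10 h 9 min; less 30 min break → 9 h 39 min
Sun: 06:27–13:40 = 7 h 13 min; less 30 min break → 6 h 43 min
Total worked: 54 h 35 min = 54.58 h.
Threshold 37.5 h → overtime 17 h 5 min, regular 37 h 30 min.

Regular 37.50 hours, overtime 17.08 hours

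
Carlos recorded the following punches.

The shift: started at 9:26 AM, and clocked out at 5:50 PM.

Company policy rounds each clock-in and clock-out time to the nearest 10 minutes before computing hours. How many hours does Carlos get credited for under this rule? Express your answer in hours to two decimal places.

The shift: in 9:26 AM→9:30 AM, out 5:50 PM→5:50 PM; 8 h 20 min

8.33 hours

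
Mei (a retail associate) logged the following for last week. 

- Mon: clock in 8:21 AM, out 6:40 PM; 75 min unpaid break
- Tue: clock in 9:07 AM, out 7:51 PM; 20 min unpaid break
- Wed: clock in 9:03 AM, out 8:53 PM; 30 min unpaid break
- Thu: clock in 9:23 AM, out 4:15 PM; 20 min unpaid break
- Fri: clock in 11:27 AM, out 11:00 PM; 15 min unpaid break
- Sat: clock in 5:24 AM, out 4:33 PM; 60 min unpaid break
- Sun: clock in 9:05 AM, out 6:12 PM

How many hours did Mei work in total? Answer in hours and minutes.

Mon: 8:21 AM–6:40 PM = 10 h 19 min; less 75 min break → 9 h 4 min
Tue: 9:07 AM–7:51 PM = 10 h 44 min; less 20 min break → 10 h 24 min
Wed: 9:03 AM–8:53 PM = 11 h 50 min; less 30 min break → 11 h 20 min
Thu: 9:23 AM–4:15 PM = 6 h 52 min; less 20 min break → 6 h 32 min
Fri: 11:27 AM–11:00 PM = 11 h 33 min; less 15 min break → 11 h 18 min
Sat: 5:24 AM–4:33 PM = 11 h 9 min; less 60 min break → 10 h 9 min
Sun: 9:05 AM–6:12 PM = 9 h 7 min
Total: 9 h 4 min + 10 h 24 min + 11 h 20 min + 6 h 32 min + 11 h 18 min + 10 h 9 min + 9 h 7 min = 67 h 54 min.

67 h 54 min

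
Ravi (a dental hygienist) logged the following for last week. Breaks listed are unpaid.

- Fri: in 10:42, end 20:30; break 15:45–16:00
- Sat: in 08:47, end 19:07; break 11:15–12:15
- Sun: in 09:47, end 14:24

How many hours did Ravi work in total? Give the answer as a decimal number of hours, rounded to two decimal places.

Fri: 10:42–20:30 = 9 h 48 min; less 15 min break → 9 h 33 min
Sat: 08:47–19:07 = 10 h 20 min; less 60 min break → 9 h 20 min
Sun: 09:47–14:24 = 4 h 37 min
Total: 9 h 33 min + 9 h 20 min + 4 h 37 min = 23 h 30 min.

23.50 hours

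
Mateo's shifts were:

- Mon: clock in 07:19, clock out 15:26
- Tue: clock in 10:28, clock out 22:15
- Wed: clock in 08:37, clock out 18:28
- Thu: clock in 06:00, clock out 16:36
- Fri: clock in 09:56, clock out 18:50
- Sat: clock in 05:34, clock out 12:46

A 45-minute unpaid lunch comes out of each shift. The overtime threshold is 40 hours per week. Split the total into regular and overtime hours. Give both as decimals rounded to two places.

Regular 40.00 hours, overtime 11.95 hours

Mon: 07:19–15:26 = 8 h 7 min; less 45 min break → 7 h 22 min
Tue: 10:28–22:15 = 11 h 47 min; less 45 min break → 11 h 2 min
Wed: 08:37–18:28 = 9 h 51 min; less 45 min break → 9 h 6 min
Thu: 06:00–16:36 = 10 h 36 min; less 45 min break → 9 h 51 min
Fri: 09:56–18:50 = 8 h 54 min; less 45 min break → 8 h 9 min
Sat: 05:34–12:46 = 7 h 12 min; less 45 min break → 6 h 27 min
Total worked: 51 h 57 min = 51.95 h.
Threshold 40 h → overtime 11 h 57 min, regular 40 h 0 min.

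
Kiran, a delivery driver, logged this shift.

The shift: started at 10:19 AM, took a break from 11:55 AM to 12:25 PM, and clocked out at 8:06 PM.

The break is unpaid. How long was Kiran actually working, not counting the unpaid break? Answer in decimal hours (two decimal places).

9.28 hours

The shift: 10:19 AM–8:06 PM = 9 h 47 min; less 30 min break → 9 h 17 min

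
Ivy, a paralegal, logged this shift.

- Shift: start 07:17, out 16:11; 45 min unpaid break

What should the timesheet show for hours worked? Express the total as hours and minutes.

Shift: 07:17–16:11 = 8 h 54 min; less 45 min break → 8 h 9 min

8 h 9 min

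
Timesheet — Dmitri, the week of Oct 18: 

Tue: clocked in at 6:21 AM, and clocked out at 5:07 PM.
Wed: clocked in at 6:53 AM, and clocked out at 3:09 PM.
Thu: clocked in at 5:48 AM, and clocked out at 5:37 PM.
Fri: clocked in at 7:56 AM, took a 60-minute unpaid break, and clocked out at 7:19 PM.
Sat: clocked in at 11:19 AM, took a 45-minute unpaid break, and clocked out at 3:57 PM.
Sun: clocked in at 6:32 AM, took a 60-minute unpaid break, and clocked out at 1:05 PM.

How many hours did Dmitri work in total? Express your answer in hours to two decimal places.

50.67 hours

Tue: 6:21 AM–5:07 PM = 10 h 46 min
Wed: 6:53 AM–3:09 PM = 8 h 16 min
Thu: 5:48 AM–5:37 PM = 11 h 49 min
Fri: 7:56 AM–7:19 PM = 11 h 23 min; less 60 min break → 10 h 23 min
Sat: 11:19 AM–3:57 PM = 4 h 38 min; less 45 min break → 3 h 53 min
Sun: 6:32 AM–1:05 PM = 6 h 33 min; less 60 min break → 5 h 33 min
Total: 10 h 46 min + 8 h 16 min + 11 h 49 min + 10 h 23 min + 3 h 53 min + 5 h 33 min = 50 h 40 min.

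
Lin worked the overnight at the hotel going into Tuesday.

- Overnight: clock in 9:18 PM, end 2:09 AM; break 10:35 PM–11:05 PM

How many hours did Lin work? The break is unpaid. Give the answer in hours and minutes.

4 h 21 min

Overnight: 9:18 PM → midnight = 2 h 42 min; midnight → 2:09 AM = 2 h 9 min; span 4 h 51 min; less 30 min break → 4 h 21 min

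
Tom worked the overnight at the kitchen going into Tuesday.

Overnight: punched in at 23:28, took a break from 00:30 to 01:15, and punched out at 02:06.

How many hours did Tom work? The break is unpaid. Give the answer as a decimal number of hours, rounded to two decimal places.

1.88 hours

Overnight: 23:28 → midnight = 0 h 32 min; midnight → 02:06 = 2 h 6 min; span 2 h 38 min; less 45 min break → 1 h 53 min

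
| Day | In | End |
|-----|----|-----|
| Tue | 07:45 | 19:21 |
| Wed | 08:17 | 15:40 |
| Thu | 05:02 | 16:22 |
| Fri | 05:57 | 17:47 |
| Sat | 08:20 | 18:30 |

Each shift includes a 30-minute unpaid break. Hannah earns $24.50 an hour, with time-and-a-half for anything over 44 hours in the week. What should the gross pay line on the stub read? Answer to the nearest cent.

Tue: 07:45–19:21 = 11 h 36 min; less 30 min break → 11 h 6 min
Wed: 08:17–15:40 = 7 h 23 min; less 30 min break → 6 h 53 min
Thu: 05:02–16:22 = 11 h 20 min; less 30 min break → 10 h 50 min
Fri: 05:57–17:47 = 11 h 50 min; less 30 min break → 11 h 20 min
Sat: 08:20–18:30 = 10 h 10 min; less 30 min break → 9 h 40 min
Total worked: 49 h 49 min = 2989 min.
Regular 44 h 0 min = 2640 min at $24.50/h; overtime 5 h 49 min = 349 min at $36.75/h.
Pay = (2640 × $24.50 + 349 × $36.75) ÷ 60 = $1291.76.

$1291.76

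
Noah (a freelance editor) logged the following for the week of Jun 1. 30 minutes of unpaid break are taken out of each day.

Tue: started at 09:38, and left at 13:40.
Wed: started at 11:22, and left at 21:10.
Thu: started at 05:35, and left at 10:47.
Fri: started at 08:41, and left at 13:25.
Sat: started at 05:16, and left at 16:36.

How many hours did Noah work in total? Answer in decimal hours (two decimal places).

Tue: 09:38–13:40 = 4 h 2 min; less 30 min break → 3 h 32 min
Wed: 11:22–21:10 = 9 h 48 min; less 30 min break → 9 h 18 min
Thu: 05:35–10:47 = 5 h 12 min; less 30 min break → 4 h 42 min
Fri: 08:41–13:25 = 4 h 44 min; less 30 min break → 4 h 14 min
Sat: 05:16–16:36 = 11 h 20 min; less 30 min break → 10 h 50 min
Total: 3 h 32 min + 9 h 18 min + 4 h 42 min + 4 h 14 min + 10 h 50 min = 32 h 36 min.

32.60 hours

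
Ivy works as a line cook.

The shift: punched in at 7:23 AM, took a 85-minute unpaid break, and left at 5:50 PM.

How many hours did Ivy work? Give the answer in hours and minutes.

9 h 2 min

The shift: 7:23 AM–5:50 PM = 10 h 27 min; less 85 min break → 9 h 2 min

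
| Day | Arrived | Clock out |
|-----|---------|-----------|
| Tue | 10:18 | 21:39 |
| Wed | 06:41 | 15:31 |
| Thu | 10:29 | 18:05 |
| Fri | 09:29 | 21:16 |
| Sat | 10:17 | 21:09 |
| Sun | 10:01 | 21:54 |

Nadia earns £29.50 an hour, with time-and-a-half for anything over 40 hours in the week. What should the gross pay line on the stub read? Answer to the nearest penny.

£2167.51

Tue: 10:18–21:39 = 11 h 21 min
Wed: 06:41–15:31 = 8 h 50 min
Thu: 10:29–18:05 = 7 h 36 min
Fri: 09:29–21:16 = 11 h 47 min
Sat: 10:17–21:09 = 10 h 52 min
Sun: 10:01–21:54 = 11 h 53 min
Total worked: 62 h 19 min = 3739 min.
Regular 40 h 0 min = 2400 min at £29.50/h; overtime 22 h 19 min = 1339 min at £44.25/h.
Pay = (2400 × £29.50 + 1339 × £44.25) ÷ 60 = £2167.51.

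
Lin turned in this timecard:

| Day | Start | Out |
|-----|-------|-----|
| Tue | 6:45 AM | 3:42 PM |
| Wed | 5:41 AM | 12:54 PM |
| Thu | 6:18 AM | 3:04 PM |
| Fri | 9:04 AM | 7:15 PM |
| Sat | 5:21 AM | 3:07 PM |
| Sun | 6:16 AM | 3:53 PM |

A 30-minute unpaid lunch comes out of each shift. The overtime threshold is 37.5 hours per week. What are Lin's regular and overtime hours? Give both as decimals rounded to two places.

Tue: 6:45 AM–3:42 PM = 8 h 57 min; less 30 min break → 8 h 27 min
Wed: 5:41 AM–12:54 PM = 7 h 13 min; less 30 min break → 6 h 43 min
Thu: 6:18 AM–3:04 PM = 8 h 46 min; less 30 min break → 8 h 16 min
Fri: 9:04 AM–7:15 PM = 10 h 11 min; less 30 min break → 9 h 41 min
Sat: 5:21 AM–3:07 PM = 9 h 46 min; less 30 min break → 9 h 16 min
Sun: 6:16 AM–3:53 PM = 9 h 37 min; less 30 min break → 9 h 7 min
Total worked: 51 h 30 min = 51.50 h.
Threshold 37.5 h → overtime 14 h 0 min, regular 37 h 30 min.

Regular 37.50 hours, overtime 14.00 hours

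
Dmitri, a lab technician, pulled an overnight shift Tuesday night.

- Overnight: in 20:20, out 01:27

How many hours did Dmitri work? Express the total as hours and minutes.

Overnight: 20:20 → midnight = 3 h 40 min; midnight → 01:27 = 1 h 27 min; span 5 h 7 min

5 h 7 min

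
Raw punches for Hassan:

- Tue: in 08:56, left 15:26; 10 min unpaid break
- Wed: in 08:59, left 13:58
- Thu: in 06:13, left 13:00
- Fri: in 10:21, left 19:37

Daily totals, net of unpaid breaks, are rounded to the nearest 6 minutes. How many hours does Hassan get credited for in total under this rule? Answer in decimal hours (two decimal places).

27.40 hours

Tue: 08:56–15:26 = 6 h 30 min − 10 min = 6 h 20 min → rounds to 6 h 18 min
Wed: 08:59–13:58 = 4 h 59 min → rounds to 5 h 0 min
Thu: 06:13–13:00 = 6 h 47 min → rounds to 6 h 48 min
Fri: 10:21–19:37 = 9 h 16 min → rounds to 9 h 18 min
Total credited: 27 h 24 min.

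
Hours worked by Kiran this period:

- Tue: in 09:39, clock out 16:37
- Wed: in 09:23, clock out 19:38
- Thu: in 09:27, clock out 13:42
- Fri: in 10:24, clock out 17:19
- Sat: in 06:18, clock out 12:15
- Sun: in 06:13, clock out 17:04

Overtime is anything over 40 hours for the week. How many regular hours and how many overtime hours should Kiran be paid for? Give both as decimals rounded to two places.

Tue: 09:39–16:37 = 6 h 58 min
Wed: 09:23–19:38 = 10 h 15 min
Thu: 09:27–13:42 = 4 h 15 min
Fri: 10:24–17:19 = 6 h 55 min
Sat: 06:18–12:15 = 5 h 57 min
Sun: 06:13–17:04 = 10 h 51 min
Total worked: 45 h 11 min = 45.18 h.
Threshold 40 h → overtime 5 h 11 min, regular 40 h 0 min.

Regular 40.00 hours, overtime 5.18 hours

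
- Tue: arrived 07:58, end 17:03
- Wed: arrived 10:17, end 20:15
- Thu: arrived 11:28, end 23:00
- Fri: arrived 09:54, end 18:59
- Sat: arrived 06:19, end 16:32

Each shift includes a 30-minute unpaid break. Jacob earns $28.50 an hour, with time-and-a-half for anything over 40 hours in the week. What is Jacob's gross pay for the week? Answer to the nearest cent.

Tue: 07:58–17:03 = 9 h 5 min; less 30 min break → 8 h 35 min
Wed: 10:17–20:15 = 9 h 58 min; less 30 min break → 9 h 28 min
Thu: 11:28–23:00 = 11 h 32 min; less 30 min break → 11 h 2 min
Fri: 09:54–18:59 = 9 h 5 min; less 30 min break → 8 h 35 min
Sat: 06:19–16:32 = 10 h 13 min; less 30 min break → 9 h 43 min
Total worked: 47 h 23 min = 2843 min.
Regular 40 h 0 min = 2400 min at $28.50/h; overtime 7 h 23 min = 443 min at $42.75/h.
Pay = (2400 × $28.50 + 443 × $42.75) ÷ 60 = $1455.64.

$1455.64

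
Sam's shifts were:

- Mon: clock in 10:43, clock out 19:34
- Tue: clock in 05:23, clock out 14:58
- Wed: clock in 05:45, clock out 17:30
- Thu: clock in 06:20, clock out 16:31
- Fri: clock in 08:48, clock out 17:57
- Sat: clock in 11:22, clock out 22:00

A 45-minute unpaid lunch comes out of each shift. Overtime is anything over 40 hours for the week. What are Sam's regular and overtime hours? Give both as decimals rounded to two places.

Mon: 10:43–19:34 = 8 h 51 min; less 45 min break → 8 h 6 min
Tue: 05:23–14:58 = 9 h 35 min; less 45 min break → 8 h 50 min
Wed: 05:45–17:30 = 11 h 45 min; less 45 min break → 11 h 0 min
Thu: 06:20–16:31 = 10 h 11 min; less 45 min break → 9 h 26 min
Fri: 08:48–17:57 = 9 h 9 min; less 45 min break → 8 h 24 min
Sat: 11:22–22:00 = 10 h 38 min; less 45 min break → 9 h 53 min
Total worked: 55 h 39 min = 55.65 h.
Threshold 40 h → overtime 15 h 39 min, regular 40 h 0 min.

Regular 40.00 hours, overtime 15.65 hours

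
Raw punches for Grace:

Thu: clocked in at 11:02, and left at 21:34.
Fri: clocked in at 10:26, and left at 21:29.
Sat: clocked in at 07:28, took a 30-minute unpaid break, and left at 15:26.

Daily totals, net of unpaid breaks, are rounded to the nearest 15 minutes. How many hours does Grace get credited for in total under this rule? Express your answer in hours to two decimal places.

Thu: 11:02–21:34 = 10 h 32 min → rounds to 10 h 30 min
Fri: 10:26–21:29 = 11 h 3 min → rounds to 11 h 0 min
Sat: 07:28–15:26 = 7 h 58 min − 30 min = 7 h 28 min → rounds to 7 h 30 min
Total credited: 29 h 0 min.

29.00 hours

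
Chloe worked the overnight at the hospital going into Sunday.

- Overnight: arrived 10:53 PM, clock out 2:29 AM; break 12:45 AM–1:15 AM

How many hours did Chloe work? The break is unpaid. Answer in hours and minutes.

3 h 6 min

Overnight: 10:53 PM → midnight = 1 h 7 min; midnight → 2:29 AM = 2 h 29 min; span 3 h 36 min; less 30 min break → 3 h 6 min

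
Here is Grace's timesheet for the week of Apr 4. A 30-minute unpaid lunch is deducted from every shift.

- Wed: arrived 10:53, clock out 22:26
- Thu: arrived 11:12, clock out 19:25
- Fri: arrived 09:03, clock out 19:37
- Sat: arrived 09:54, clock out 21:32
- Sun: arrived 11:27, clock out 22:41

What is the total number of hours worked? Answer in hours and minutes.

50 h 42 min

Wed: 10:53–22:26 = 11 h 33 min; less 30 min break → 11 h 3 min
Thu: 11:12–19:25 = 8 h 13 min; less 30 min break → 7 h 43 min
Fri: 09:03–19:37 = 10 h 34 min; less 30 min break → 10 h 4 min
Sat: 09:54–21:32 = 11 h 38 min; less 30 min break → 11 h 8 min
Sun: 11:27–22:41 = 11 h 14 min; less 30 min break → 10 h 44 min
Total: 11 h 3 min + 7 h 43 min + 10 h 4 min + 11 h 8 min + 10 h 44 min = 50 h 42 min.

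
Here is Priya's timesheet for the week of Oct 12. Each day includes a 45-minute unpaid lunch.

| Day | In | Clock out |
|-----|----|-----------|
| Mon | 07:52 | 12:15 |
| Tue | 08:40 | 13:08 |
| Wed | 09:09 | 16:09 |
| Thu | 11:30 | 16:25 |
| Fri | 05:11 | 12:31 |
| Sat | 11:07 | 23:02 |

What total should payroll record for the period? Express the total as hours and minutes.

Mon: 07:52–12:15 = 4 h 23 min; less 45 min break → 3 h 38 min
Tue: 08:40–13:08 = 4 h 28 min; less 45 min break → 3 h 43 min
Wed: 09:09–16:09 = 7 h 0 min; less 45 min break → 6 h 15 min
Thu: 11:30–16:25 = 4 h 55 min; less 45 min break → 4 h 10 min
Fri: 05:11–12:31 = 7 h 20 min; less 45 min break → 6 h 35 min
Sat: 11:07–23:02 = 11 h 55 min; less 45 min break → 11 h 10 min
Total: 3 h 38 min + 3 h 43 min + 6 h 15 min + 4 h 10 min + 6 h 35 min + 11 h 10 min = 35 h 31 min.

35 h 31 min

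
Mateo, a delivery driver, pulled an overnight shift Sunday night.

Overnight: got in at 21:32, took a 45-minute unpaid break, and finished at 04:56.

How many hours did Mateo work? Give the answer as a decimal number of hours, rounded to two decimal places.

6.65 hours

Overnight: 21:32 → midnight = 2 h 28 min; midnight → 04:56 = 4 h 56 min; span 7 h 24 min; less 45 min break → 6 h 39 min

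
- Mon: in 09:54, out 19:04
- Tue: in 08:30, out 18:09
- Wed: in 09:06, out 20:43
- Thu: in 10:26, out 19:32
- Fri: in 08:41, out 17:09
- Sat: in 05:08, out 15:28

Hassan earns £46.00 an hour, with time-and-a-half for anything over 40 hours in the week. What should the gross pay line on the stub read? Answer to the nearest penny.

Mon: 09:54–19:04 = 9 h 10 min
Tue: 08:30–18:09 = 9 h 39 min
Wed: 09:06–20:43 = 11 h 37 min
Thu: 10:26–19:32 = 9 h 6 min
Fri: 08:41–17:09 = 8 h 28 min
Sat: 05:08–15:28 = 10 h 20 min
Total worked: 58 h 20 min = 3500 min.
Regular 40 h 0 min = 2400 min at £46.00/h; overtime 18 h 20 min = 1100 min at £69.00/h.
Pay = (2400 × £46.00 + 1100 × £69.00) ÷ 60 = £3105.00.

£3105.00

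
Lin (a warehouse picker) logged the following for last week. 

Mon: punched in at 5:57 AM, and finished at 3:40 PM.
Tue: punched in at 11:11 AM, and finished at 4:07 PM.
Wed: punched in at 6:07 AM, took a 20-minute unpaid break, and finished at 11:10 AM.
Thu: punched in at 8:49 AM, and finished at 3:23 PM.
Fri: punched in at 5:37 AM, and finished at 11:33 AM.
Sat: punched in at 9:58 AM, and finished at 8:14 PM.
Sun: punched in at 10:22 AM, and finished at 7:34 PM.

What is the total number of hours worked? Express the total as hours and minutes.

Mon: 5:57 AM–3:40 PM = 9 h 43 min
Tue: 11:11 AM–4:07 PM = 4 h 56 min
Wed: 6:07 AM–11:10 AM = 5 h 3 min; less 20 min break → 4 h 43 min
Thu: 8:49 AM–3:23 PM = 6 h 34 min
Fri: 5:37 AM–11:33 AM = 5 h 56 min
Sat: 9:58 AM–8:14 PM = 10 h 16 min
Sun: 10:22 AM–7:34 PM = 9 h 12 min
Total: 9 h 43 min + 4 h 56 min + 4 h 43 min + 6 h 34 min + 5 h 56 min + 10 h 16 min + 9 h 12 min = 51 h 20 min.

51 h 20 min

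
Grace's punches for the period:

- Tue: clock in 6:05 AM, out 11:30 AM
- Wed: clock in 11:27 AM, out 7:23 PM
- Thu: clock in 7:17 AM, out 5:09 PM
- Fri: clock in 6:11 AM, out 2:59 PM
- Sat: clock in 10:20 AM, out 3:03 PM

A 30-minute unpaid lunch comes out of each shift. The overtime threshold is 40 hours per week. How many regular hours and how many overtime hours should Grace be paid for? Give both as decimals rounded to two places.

Tue: 6:05 AM–11:30 AM = 5 h 25 min; less 30 min break → 4 h 55 min
Wed: 11:27 AM–7:23 PM = 7 h 56 min; less 30 min break → 7 h 26 min
Thu: 7:17 AM–5:09 PM = 9 h 52 min; less 30 min break → 9 h 22 min
Fri: 6:11 AM–2:59 PM = 8 h 48 min; less 30 min break → 8 h 18 min
Sat: 10:20 AM–3:03 PM = 4 h 43 min; less 30 min break → 4 h 13 min
Total worked: 34 h 14 min = 34.23 h.
Threshold 40 h → overtime 0 h 0 min, regular 34 h 14 min.

Regular 34.23 hours, overtime 0.00 hours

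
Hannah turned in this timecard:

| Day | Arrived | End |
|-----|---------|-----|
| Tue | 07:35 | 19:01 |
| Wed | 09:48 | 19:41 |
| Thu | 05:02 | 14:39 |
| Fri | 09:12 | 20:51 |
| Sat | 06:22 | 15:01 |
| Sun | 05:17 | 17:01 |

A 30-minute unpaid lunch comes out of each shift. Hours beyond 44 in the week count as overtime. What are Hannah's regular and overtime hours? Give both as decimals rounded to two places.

Tue: 07:35–19:01 = 11 h 26 min; less 30 min break → 10 h 56 min
Wed: 09:48–19:41 = 9 h 53 min; less 30 min break → 9 h 23 min
Thu: 05:02–14:39 = 9 h 37 min; less 30 min break → 9 h 7 min
Fri: 09:12–20:51 = 11 h 39 min; less 30 min break → 11 h 9 min
Sat: 06:22–15:01 = 8 h 39 min; less 30 min break → 8 h 9 min
Sun: 05:17–17:01 = 11 h 44 min; less 30 min break → 11 h 14 min
Total worked: 59 h 58 min = 59.97 h.
Threshold 44 h → overtime 15 h 58 min, regular 44 h 0 min.

Regular 44.00 hours, overtime 15.97 hours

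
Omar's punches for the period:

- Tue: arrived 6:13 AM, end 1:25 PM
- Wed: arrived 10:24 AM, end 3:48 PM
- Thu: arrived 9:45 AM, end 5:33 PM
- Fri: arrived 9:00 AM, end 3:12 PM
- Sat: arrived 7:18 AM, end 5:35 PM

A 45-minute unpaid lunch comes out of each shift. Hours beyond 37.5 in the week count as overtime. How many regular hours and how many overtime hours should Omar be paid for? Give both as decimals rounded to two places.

Tue: 6:13 AM–1:25 PM = 7 h 12 min; less 45 min break → 6 h 27 min
Wed: 10:24 AM–3:48 PM = 5 h 24 min; less 45 min break → 4 h 39 min
Thu: 9:45 AM–5:33 PM = 7 h 48 min; less 45 min break → 7 h 3 min
Fri: 9:00 AM–3:12 PM = 6 h 12 min; less 45 min break → 5 h 27 min
Sat: 7:18 AM–5:35 PM = 10 h 17 min; less 45 min break → 9 h 32 min
Total worked: 33 h 8 min = 33.13 h.
Threshold 37.5 h → overtime 0 h 0 min, regular 33 h 8 min.

Regular 33.13 hours, overtime 0.00 hours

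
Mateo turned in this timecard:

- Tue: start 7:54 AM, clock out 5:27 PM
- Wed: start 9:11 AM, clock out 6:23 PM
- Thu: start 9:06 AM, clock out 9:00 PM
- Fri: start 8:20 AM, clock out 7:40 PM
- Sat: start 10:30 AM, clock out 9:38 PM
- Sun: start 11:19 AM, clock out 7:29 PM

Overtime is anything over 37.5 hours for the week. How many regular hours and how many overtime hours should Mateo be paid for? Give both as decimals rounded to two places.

Tue: 7:54 AM–5:27 PM = 9 h 33 min
Wed: 9:11 AM–6:23 PM = 9 h 12 min
Thu: 9:06 AM–9:00 PM = 11 h 54 min
Fri: 8:20 AM–7:40 PM = 11 h 20 min
Sat: 10:30 AM–9:38 PM = 11 h 8 min
Sun: 11:19 AM–7:29 PM = 8 h 10 min
Total worked: 61 h 17 min = 61.28 h.
Threshold 37.5 h → overtime 23 h 47 min, regular 37 h 30 min.

Regular 37.50 hours, overtime 23.78 hours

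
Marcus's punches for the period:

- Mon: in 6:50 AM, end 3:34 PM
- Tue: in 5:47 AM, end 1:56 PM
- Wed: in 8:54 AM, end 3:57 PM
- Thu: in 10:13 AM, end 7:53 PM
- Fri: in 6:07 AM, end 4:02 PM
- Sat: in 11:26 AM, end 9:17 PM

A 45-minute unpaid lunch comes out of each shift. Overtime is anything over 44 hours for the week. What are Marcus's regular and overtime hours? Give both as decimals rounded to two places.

Mon: 6:50 AM–3:34 PM = 8 h 44 min; less 45 min break → 7 h 59 min
Tue: 5:47 AM–1:56 PM = 8 h 9 min; less 45 min break → 7 h 24 min
Wed: 8:54 AM–3:57 PM = 7 h 3 min; less 45 min break → 6 h 18 min
Thu: 10:13 AM–7:53 PM = 9 h 40 min; less 45 min break → 8 h 55 min
Fri: 6:07 AM–4:02 PM = 9 h 55 min; less 45 min break → 9 h 10 min
Sat: 11:26 AM–9:17 PM = 9 h 51 min; less 45 min break → 9 h 6 min
Total worked: 48 h 52 min = 48.87 h.
Threshold 44 h → overtime 4 h 52 min, regular 44 h 0 min.

Regular 44.00 hours, overtime 4.87 hours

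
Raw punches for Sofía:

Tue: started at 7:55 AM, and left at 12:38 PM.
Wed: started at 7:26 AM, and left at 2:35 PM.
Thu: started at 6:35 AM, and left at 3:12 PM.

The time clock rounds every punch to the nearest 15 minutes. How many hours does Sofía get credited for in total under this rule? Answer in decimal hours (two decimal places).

20.50 hours

Tue: in 7:55 AM→8:00 AM, out 12:38 PM→12:45 PM; 4 h 45 min
Wed: in 7:26 AM→7:30 AM, out 2:35 PM→2:30 PM; 7 h 0 min
Thu: in 6:35 AM→6:30 AM, out 3:12 PM→3:15 PM; 8 h 45 min
Total credited: 20 h 30 min.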